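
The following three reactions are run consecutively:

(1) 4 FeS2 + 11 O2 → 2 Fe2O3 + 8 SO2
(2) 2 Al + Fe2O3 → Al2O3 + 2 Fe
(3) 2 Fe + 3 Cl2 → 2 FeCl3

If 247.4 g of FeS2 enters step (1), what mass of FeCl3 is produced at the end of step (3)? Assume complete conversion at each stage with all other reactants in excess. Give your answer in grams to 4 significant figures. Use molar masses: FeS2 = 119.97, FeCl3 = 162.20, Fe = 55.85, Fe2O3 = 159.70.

n(FeS2) = 247.4 / 119.97 = 2.0622 mol.
Reaction (1): FeS2→Fe2O3 ratio 4:2 ⇒ n(Fe2O3) = 1.0311 mol.
Reaction (2): Fe2O3→Fe ratio 1:2 ⇒ n(Fe) = 2.0622 mol.
Reaction (3): Fe→FeCl3 ratio 2:2 ⇒ n(FeCl3) = 2.0622 mol.
Mass of FeCl3 = 2.0622 × 162.20 = 334.49 g.

334.5 g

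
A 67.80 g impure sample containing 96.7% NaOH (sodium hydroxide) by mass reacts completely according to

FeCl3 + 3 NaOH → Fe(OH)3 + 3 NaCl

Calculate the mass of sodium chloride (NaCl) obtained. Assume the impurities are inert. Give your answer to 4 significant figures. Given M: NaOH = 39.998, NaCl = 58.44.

Mass of pure NaOH = 67.80 g × 0.967 = 65.563 g.
n(NaOH) = 65.563 g / 39.998 g/mol = 1.6391 mol.
From the equation the NaOH:NaCl mole ratio is 3:3, so n(NaCl) = 1.6391 × 3/3 = 1.6391 mol.
Mass of NaCl = 1.6391 mol × 58.44 g/mol = 95.792 g.

95.79 g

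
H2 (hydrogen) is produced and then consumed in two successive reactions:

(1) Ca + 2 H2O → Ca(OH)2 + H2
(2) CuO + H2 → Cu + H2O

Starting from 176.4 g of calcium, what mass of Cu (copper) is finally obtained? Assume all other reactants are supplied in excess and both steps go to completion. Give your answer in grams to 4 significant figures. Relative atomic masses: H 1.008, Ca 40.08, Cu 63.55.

M(Ca) = 40.08 g/mol.
M(Cu) = 63.55 g/mol.
n(Ca) = 176.40 / 40.08 = 4.4012 mol.
Step 1 gives a 1:1 ratio of Ca to H2, so n(H2) = 4.4012 mol.
In step 2 the H2:Cu ratio is 1:1, so n(Cu) = 4.4012 mol.
Mass of Cu = 4.4012 × 63.55 = 279.70 g.

279.7 g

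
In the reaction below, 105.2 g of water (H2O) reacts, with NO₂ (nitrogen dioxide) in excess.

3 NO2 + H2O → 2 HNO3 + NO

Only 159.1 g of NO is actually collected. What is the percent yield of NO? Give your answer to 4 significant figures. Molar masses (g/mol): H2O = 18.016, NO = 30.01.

n(H2O) = 105.20 g / 18.016 g/mol = 5.8393 mol.
From the equation the H2O:NO mole ratio is 1:1, so n(NO) = 5.8393 × 1/1 = 5.8393 mol.
Mass of NO = 5.8393 mol × 30.01 g/mol = 175.24 g.
This is the theoretical yield. Percent yield = 159.1 g / 175.24 g × 100% = 90.792%.

90.79 %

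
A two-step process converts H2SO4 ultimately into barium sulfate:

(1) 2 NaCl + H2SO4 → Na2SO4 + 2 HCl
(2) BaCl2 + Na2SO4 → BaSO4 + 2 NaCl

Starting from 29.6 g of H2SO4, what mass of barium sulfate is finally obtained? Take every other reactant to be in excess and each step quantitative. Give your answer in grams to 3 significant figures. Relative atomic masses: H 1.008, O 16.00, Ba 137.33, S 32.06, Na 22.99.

70.4 g

M(H2SO4) = 2(1.008) + 32.06 + 4(16.00) = 98.076 g/mol.
M(BaSO4) = 137.33 + 32.06 + 4(16.00) = 233.39 g/mol.
n(H2SO4) = 29.60 / 98.076 = 0.3018 mol.
Step 1 gives a 1:1 ratio of H2SO4 to Na2SO4, so n(Na2SO4) = 0.3018 mol.
In step 2 the Na2SO4:BaSO4 ratio is 1:1, so n(BaSO4) = 0.3018 mol.
Mass of BaSO4 = 0.3018 × 233.39 = 70.44 g.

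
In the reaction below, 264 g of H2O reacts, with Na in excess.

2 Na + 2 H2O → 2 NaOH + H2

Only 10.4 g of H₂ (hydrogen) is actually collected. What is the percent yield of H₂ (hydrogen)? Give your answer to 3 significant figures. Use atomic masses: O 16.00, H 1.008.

70.4 %

M(H2O) = 2(1.008) + 16.00 = 18.016 g/mol.
M(H2) = 2(1.008) = 2.016 g/mol.
n(H2O) = 264.0 g / 18.016 g/mol = 14.65 mol.
From the equation the H2O:H2 mole ratio is 2:1, so n(H2) = 14.65 × 1/2 = 7.327 mol.
Mass of H2 = 7.327 mol × 2.016 g/mol = 14.77 g.
This is the theoretical yield. Percent yield = 10.4 g / 14.77 g × 100% = 70.41%.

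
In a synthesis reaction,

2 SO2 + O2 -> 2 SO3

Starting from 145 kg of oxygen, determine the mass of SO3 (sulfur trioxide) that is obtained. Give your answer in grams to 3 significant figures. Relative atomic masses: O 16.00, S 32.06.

M(O2) = 2(16.00) = 32.00 g/mol.
M(SO3) = 32.06 + 3(16.00) = 80.06 g/mol.
Convert: 145 kg = 145000 g.
n(O2) = 145000 g / 32.00 g/mol = 4531 mol.
From the equation the O2:SO3 mole ratio is 1:2, so n(SO3) = 4531 × 2/1 = 9062 mol.
Mass of SO3 = 9062 mol × 80.06 g/mol = 725500 g.

726000 g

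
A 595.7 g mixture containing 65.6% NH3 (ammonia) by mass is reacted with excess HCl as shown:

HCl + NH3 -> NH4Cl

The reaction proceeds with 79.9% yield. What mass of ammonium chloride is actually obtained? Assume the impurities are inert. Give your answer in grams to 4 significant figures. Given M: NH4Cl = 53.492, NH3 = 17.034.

Pure NH3 available = 595.7 g × 0.656 = 390.78 g.
n(NH3) = 390.78 g / 17.034 g/mol = 22.941 mol.
From the equation the NH3:NH4Cl mole ratio is 1:1, so n(NH4Cl) = 22.941 × 1/1 = 22.941 mol.
Mass of NH4Cl = 22.941 mol × 53.492 g/mol = 1227.2 g.
Actual mass collected = 1227.2 g × 0.799 = 980.51 g.

980.5 g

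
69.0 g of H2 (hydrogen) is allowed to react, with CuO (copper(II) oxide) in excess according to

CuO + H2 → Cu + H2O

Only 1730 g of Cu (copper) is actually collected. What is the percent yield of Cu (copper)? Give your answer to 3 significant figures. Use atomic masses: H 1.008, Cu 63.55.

M(H2) = 2(1.008) = 2.016 g/mol.
M(Cu) = 63.55 g/mol.
n(H2) = 69.00 g / 2.016 g/mol = 34.23 mol.
From the equation the H2:Cu mole ratio is 1:1, so n(Cu) = 34.23 × 1/1 = 34.23 mol.
Mass of Cu = 34.23 mol × 63.55 g/mol = 2175 g.
This is the theoretical yield. Percent yield = 1730 g / 2175 g × 100% = 79.54%.

79.5 %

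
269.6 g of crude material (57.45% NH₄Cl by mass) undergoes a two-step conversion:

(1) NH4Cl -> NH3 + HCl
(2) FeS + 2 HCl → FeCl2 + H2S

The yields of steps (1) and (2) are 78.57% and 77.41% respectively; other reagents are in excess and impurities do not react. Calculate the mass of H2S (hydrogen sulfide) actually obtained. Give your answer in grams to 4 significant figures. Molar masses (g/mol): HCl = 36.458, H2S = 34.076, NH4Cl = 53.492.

30.00 g

Pure NH4Cl = 269.6 × 0.5745 = 154.89 g.
n(NH4Cl) = 154.89 / 53.492 = 2.8955 mol.
Step 1 (NH4Cl:HCl = 1:1): theoretical n(HCl) = 2.8955 mol; at 78.57% yield, n(HCl) = 2.2750 mol.
Step 2 (HCl:H2S = 2:1): theoretical n(H2S) = 1.1375 mol, so theoretical mass = 1.1375 × 34.076 = 38.761 g.
At 77.41% yield, actual mass of H2S = 38.761 × 0.7741 = 30.005 g.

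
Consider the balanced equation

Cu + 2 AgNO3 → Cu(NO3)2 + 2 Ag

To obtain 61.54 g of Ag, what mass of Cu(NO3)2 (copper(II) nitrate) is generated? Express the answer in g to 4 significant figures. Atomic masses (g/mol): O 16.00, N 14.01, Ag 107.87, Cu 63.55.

53.50 g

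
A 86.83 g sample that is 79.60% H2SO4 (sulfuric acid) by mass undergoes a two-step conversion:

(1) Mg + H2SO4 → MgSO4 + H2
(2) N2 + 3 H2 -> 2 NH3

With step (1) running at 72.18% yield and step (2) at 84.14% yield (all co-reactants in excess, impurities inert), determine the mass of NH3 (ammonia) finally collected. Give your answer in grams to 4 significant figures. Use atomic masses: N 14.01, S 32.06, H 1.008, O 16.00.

Pure H2SO4 = 86.83 × 0.7960 = 69.117 g.
M(H2SO4) = 2(1.008) + 32.06 + 4(16.00) = 98.076 g/mol.
M(NH3) = 14.01 + 3(1.008) = 17.034 g/mol.
n(H2SO4) = 69.117 / 98.076 = 0.70473 mol.
Step 1 (H2SO4:H2 = 1:1): theoretical n(H2) = 0.70473 mol; at 72.18% yield, n(H2) = 0.50867 mol.
Step 2 (H2:NH3 = 3:2): theoretical n(NH3) = 0.33911 mol, so theoretical mass = 0.33911 × 17.034 = 5.7765 g.
At 84.14% yield, actual mass of NH3 = 5.7765 × 0.8414 = 4.8603 g.

4.860 g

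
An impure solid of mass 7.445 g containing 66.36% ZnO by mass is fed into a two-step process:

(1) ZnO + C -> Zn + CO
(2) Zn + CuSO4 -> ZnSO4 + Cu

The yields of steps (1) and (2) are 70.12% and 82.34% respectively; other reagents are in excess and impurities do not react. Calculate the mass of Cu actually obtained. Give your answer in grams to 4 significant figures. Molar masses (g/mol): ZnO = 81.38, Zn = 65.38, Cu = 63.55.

Pure ZnO = 7.445 × 0.6636 = 4.9405 g.
n(ZnO) = 4.9405 / 81.38 = 0.060709 mol.
Step 1 (ZnO:Zn = 1:1): theoretical n(Zn) = 0.060709 mol; at 70.12% yield, n(Zn) = 0.042569 mol.
Step 2 (Zn:Cu = 1:1): theoretical n(Cu) = 0.042569 mol, so theoretical mass = 0.042569 × 63.55 = 2.7053 g.
At 82.34% yield, actual mass of Cu = 2.7053 × 0.8234 = 2.2275 g.

2.228 g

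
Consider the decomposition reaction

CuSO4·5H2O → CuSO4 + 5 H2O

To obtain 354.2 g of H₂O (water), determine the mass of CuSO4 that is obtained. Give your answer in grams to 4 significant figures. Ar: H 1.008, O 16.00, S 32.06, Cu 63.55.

627.6 g

M(H2O) = 2(1.008) + 16.00 = 18.016 g/mol.
M(CuSO4) = 63.55 + 32.06 + 4(16.00) = 159.61 g/mol.
n(H2O) = 354.20 g / 18.016 g/mol = 19.660 mol.
From the equation the H2O:CuSO4 mole ratio is 5:1, so n(CuSO4) = 19.660 × 1/5 = 3.9321 mol.
Mass of CuSO4 = 3.9321 mol × 159.61 g/mol = 627.60 g.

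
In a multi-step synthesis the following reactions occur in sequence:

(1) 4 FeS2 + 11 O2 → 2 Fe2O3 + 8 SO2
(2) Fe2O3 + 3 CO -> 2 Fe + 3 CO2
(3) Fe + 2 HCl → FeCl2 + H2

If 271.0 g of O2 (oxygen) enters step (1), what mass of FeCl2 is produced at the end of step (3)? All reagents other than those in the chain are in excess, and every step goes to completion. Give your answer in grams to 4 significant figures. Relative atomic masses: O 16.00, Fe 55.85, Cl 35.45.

M(O2) = 2(16.00) = 32.00 g/mol.
M(FeCl2) = 55.85 + 2(35.45) = 126.75 g/mol.
n(O2) = 271.0 / 32.00 = 8.4688 mol.
Reaction (1): O2→Fe2O3 ratio 11:2 ⇒ n(Fe2O3) = 1.5398 mol.
Reaction (2): Fe2O3→Fe ratio 1:2 ⇒ n(Fe) = 3.0795 mol.
Reaction (3): Fe→FeCl2 ratio 1:1 ⇒ n(FeCl2) = 3.0795 mol.
Mass of FeCl2 = 3.0795 × 126.75 = 390.33 g.

390.3 g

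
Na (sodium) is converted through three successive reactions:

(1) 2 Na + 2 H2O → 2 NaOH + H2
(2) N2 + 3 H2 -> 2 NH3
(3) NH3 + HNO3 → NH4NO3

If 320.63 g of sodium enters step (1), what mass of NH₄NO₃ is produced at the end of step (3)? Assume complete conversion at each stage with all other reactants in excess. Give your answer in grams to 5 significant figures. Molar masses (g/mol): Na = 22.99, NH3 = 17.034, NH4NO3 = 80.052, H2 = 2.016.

n(Na) = 320.63 / 22.99 = 13.9465 mol.
Reaction (1): Na→H2 ratio 2:1 ⇒ n(H2) = 6.97325 mol.
Reaction (2): H2→NH3 ratio 3:2 ⇒ n(NH3) = 4.64883 mol.
Reaction (3): NH3→NH4NO3 ratio 1:1 ⇒ n(NH4NO3) = 4.64883 mol.
Mass of NH4NO3 = 4.64883 × 80.052 = 372.148 g.

372.15 g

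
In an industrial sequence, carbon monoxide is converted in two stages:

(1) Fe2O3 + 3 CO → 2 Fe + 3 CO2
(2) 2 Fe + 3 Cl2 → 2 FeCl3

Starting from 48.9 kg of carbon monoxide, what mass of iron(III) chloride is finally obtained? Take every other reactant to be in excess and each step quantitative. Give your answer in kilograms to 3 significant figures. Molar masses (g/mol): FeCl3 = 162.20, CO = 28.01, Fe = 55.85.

48.9 kg = 48900 g.
n(CO) = 48900 / 28.01 = 1746 mol.
Step 1 gives a 3:2 ratio of CO to Fe, so n(Fe) = 1164 mol.
In step 2 the Fe:FeCl3 ratio is 2:2, so n(FeCl3) = 1164 mol.
Mass of FeCl3 = 1164 × 162.20 = 188800 g = 189 kg.

189 kg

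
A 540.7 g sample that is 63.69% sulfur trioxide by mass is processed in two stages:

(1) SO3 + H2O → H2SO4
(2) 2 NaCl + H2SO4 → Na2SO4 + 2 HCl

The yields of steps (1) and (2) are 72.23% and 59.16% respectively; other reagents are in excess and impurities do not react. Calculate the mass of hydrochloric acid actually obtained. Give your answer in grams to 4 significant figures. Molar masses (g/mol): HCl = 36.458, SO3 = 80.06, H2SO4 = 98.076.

134.0 g

Pure SO3 = 540.7 × 0.6369 = 344.37 g.
n(SO3) = 344.37 / 80.06 = 4.3014 mol.
Step 1 (SO3:H2SO4 = 1:1): theoretical n(H2SO4) = 4.3014 mol; at 72.23% yield, n(H2SO4) = 3.1069 mol.
Step 2 (H2SO4:HCl = 1:2): theoretical n(HCl) = 6.2138 mol, so theoretical mass = 6.2138 × 36.458 = 226.54 g.
At 59.16% yield, actual mass of HCl = 226.54 × 0.5916 = 134.02 g.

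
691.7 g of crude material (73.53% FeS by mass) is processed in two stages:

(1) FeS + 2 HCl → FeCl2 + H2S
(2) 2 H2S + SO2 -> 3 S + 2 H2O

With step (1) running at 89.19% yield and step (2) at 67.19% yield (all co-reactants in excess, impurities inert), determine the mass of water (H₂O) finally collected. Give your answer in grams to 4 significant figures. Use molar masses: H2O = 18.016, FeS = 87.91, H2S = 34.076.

62.46 g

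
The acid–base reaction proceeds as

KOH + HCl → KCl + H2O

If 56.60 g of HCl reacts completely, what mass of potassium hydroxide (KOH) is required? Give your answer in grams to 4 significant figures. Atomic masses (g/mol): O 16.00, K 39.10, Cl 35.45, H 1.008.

87.11 g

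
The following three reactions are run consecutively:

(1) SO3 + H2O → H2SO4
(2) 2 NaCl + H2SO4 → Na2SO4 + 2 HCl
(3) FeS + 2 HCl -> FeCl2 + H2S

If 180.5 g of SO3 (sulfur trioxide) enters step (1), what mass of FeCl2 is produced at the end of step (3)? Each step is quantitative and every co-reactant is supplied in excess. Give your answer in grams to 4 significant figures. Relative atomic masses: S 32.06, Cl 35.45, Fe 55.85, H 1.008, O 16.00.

285.8 g

M(SO3) = 32.06 + 3(16.00) = 80.06 g/mol.
M(FeCl2) = 55.85 + 2(35.45) = 126.75 g/mol.
n(SO3) = 180.5 / 80.06 = 2.2546 mol.
Reaction (1): SO3→H2SO4 ratio 1:1 ⇒ n(H2SO4) = 2.2546 mol.
Reaction (2): H2SO4→HCl ratio 1:2 ⇒ n(HCl) = 4.5091 mol.
Reaction (3): HCl→FeCl2 ratio 2:1 ⇒ n(FeCl2) = 2.2546 mol.
Mass of FeCl2 = 2.2546 × 126.75 = 285.77 g.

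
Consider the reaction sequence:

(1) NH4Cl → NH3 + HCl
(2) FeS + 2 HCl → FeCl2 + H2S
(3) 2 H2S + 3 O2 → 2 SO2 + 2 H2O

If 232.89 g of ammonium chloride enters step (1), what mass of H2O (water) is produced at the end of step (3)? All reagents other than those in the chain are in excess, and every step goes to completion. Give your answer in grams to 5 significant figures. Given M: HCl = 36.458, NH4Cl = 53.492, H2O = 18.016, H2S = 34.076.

n(NH4Cl) = 232.89 / 53.492 = 4.35374 mol.
Reaction (1): NH4Cl→HCl ratio 1:1 ⇒ n(HCl) = 4.35374 mol.
Reaction (2): HCl→H2S ratio 2:1 ⇒ n(H2S) = 2.17687 mol.
Reaction (3): H2S→H2O ratio 2:2 ⇒ n(H2O) = 2.17687 mol.
Mass of H2O = 2.17687 × 18.016 = 39.2184 g.

39.218 g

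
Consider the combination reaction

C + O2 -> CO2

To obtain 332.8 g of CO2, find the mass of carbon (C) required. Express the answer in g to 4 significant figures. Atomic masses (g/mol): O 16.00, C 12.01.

90.82 g

M(CO2) = 12.01 + 2(16.00) = 44.01 g/mol.
M(C) = 12.01 g/mol.
n(CO2) = 332.80 g / 44.01 g/mol = 7.5619 mol.
From the equation the CO2:C mole ratio is 1:1, so n(C) = 7.5619 × 1/1 = 7.5619 mol.
Mass of C = 7.5619 mol × 12.01 g/mol = 90.819 g.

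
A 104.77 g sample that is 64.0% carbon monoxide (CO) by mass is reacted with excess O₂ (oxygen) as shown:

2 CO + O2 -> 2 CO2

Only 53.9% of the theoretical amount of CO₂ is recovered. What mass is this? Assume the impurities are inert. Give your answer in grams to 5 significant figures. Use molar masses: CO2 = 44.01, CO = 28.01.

56.786 g

Pure CO available = 104.77 g × 0.640 = 67.0528 g.
n(CO) = 67.0528 g / 28.01 g/mol = 2.39389 mol.
From the equation the CO:CO2 mole ratio is 2:2, so n(CO2) = 2.39389 × 2/2 = 2.39389 mol.
Mass of CO2 = 2.39389 mol × 44.01 g/mol = 105.355 g.
Actual mass collected = 105.355 g × 0.539 = 56.7863 g.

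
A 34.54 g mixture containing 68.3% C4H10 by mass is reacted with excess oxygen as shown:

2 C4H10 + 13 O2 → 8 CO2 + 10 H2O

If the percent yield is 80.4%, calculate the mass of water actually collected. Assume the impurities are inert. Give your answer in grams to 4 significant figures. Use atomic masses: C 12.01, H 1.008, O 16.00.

29.40 g

Pure C4H10 available = 34.54 g × 0.683 = 23.591 g.
M(C4H10) = 4(12.01) + 10(1.008) = 58.12 g/mol.
M(H2O) = 2(1.008) + 16.00 = 18.016 g/mol.
n(C4H10) = 23.591 g / 58.12 g/mol = 0.40590 mol.
From the equation the C4H10:H2O mole ratio is 2:10, so n(H2O) = 0.40590 × 10/2 = 2.0295 mol.
Mass of H2O = 2.0295 mol × 18.016 g/mol = 36.563 g.
Actual mass collected = 36.563 g × 0.804 = 29.397 g.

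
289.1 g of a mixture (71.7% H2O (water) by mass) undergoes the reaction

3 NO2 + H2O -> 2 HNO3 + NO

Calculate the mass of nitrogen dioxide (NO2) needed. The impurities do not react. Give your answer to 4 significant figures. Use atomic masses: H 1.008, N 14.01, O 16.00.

Mass of pure H2O = 289.1 g × 0.717 = 207.28 g.
M(H2O) = 2(1.008) + 16.00 = 18.016 g/mol.
M(NO2) = 14.01 + 2(16.00) = 46.01 g/mol.
n(H2O) = 207.28 g / 18.016 g/mol = 11.506 mol.
From the equation the H2O:NO2 mole ratio is 1:3, so n(NO2) = 11.506 × 3/1 = 34.517 mol.
Mass of NO2 = 34.517 mol × 46.01 g/mol = 1588.1 g.

1588 g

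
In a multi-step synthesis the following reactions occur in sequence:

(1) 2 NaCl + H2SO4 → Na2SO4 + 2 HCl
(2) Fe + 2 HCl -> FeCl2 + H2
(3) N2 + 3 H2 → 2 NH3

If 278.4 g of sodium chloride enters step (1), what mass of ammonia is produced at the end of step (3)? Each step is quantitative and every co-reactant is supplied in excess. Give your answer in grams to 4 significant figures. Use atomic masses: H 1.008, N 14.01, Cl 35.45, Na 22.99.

27.05 g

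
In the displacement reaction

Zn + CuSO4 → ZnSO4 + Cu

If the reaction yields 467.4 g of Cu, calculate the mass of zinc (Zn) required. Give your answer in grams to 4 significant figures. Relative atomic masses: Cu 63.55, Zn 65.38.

480.9 g

M(Cu) = 63.55 g/mol.
M(Zn) = 65.38 g/mol.
n(Cu) = 467.40 g / 63.55 g/mol = 7.3548 mol.
From the equation the Cu:Zn mole ratio is 1:1, so n(Zn) = 7.3548 × 1/1 = 7.3548 mol.
Mass of Zn = 7.3548 mol × 65.38 g/mol = 480.86 g.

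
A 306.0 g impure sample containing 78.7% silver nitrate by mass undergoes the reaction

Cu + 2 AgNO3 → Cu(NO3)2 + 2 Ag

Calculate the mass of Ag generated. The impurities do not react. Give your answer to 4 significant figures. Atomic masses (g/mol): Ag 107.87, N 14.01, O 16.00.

152.9 g

Mass of pure AgNO3 = 306.0 g × 0.787 = 240.82 g.
M(AgNO3) = 107.87 + 14.01 + 3(16.00) = 169.88 g/mol.
M(Ag) = 107.87 g/mol.
n(AgNO3) = 240.82 g / 169.88 g/mol = 1.4176 mol.
From the equation the AgNO3:Ag mole ratio is 2:2, so n(Ag) = 1.4176 × 2/2 = 1.4176 mol.
Mass of Ag = 1.4176 mol × 107.87 g/mol = 152.92 g.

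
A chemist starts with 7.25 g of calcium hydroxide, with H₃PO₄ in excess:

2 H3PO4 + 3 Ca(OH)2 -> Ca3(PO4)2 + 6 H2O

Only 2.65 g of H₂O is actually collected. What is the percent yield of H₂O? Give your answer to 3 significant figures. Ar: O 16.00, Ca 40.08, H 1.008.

M(Ca(OH)2) = 40.08 + 2(16.00) + 2(1.008) = 74.096 g/mol.
M(H2O) = 2(1.008) + 16.00 = 18.016 g/mol.
n(Ca(OH)2) = 7.250 g / 74.096 g/mol = 0.09785 mol.
From the equation the Ca(OH)2:H2O mole ratio is 3:6, so n(H2O) = 0.09785 × 6/3 = 0.1957 mol.
Mass of H2O = 0.1957 mol × 18.016 g/mol = 3.526 g.
This is the theoretical yield. Percent yield = 2.65 g / 3.526 g × 100% = 75.16%.

75.2 %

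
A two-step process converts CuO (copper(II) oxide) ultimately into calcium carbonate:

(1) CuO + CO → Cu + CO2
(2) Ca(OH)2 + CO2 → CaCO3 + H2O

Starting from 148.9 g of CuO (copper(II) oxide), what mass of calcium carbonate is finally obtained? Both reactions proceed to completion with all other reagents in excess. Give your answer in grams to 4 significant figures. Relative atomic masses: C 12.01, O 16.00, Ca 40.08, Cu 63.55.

187.3 g

M(CuO) = 63.55 + 16.00 = 79.55 g/mol.
M(CaCO3) = 40.08 + 12.01 + 3(16.00) = 100.09 g/mol.
n(CuO) = 148.90 / 79.55 = 1.8718 mol.
Step 1 gives a 1:1 ratio of CuO to CO2, so n(CO2) = 1.8718 mol.
In step 2 the CO2:CaCO3 ratio is 1:1, so n(CaCO3) = 1.8718 mol.
Mass of CaCO3 = 1.8718 × 100.09 = 187.35 g.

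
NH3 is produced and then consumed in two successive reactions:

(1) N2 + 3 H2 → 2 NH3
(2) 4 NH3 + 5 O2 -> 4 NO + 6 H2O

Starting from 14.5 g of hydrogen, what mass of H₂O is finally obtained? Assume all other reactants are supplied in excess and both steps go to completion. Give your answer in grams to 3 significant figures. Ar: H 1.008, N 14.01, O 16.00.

130 g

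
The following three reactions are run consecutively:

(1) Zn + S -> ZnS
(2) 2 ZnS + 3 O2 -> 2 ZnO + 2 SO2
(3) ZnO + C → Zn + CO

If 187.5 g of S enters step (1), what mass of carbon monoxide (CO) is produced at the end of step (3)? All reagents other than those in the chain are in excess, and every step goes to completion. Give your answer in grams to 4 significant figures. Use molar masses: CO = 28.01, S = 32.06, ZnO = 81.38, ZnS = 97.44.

n(S) = 187.5 / 32.06 = 5.8484 mol.
Reaction (1): S→ZnS ratio 1:1 ⇒ n(ZnS) = 5.8484 mol.
Reaction (2): ZnS→ZnO ratio 2:2 ⇒ n(ZnO) = 5.8484 mol.
Reaction (3): ZnO→CO ratio 1:1 ⇒ n(CO) = 5.8484 mol.
Mass of CO = 5.8484 × 28.01 = 163.81 g.

163.8 g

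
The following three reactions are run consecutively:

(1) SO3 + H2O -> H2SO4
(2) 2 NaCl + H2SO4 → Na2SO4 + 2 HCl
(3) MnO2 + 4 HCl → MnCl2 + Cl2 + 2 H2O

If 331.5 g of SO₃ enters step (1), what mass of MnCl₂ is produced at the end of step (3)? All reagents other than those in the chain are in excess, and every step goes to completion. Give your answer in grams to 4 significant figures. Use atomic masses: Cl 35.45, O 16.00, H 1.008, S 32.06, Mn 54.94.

M(SO3) = 32.06 + 3(16.00) = 80.06 g/mol.
M(MnCl2) = 54.94 + 2(35.45) = 125.84 g/mol.
n(SO3) = 331.5 / 80.06 = 4.1406 mol.
Reaction (1): SO3→H2SO4 ratio 1:1 ⇒ n(H2SO4) = 4.1406 mol.
Reaction (2): H2SO4→HCl ratio 1:2 ⇒ n(HCl) = 8.2813 mol.
Reaction (3): HCl→MnCl2 ratio 4:1 ⇒ n(MnCl2) = 2.0703 mol.
Mass of MnCl2 = 2.0703 × 125.84 = 260.53 g.

260.5 g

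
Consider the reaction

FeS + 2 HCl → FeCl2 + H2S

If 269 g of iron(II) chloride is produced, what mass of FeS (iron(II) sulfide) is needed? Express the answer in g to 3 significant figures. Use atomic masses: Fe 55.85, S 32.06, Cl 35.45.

187 g

M(FeCl2) = 55.85 + 2(35.45) = 126.75 g/mol.
M(FeS) = 55.85 + 32.06 = 87.91 g/mol.
n(FeCl2) = 269.0 g / 126.75 g/mol = 2.122 mol.
From the equation the FeCl2:FeS mole ratio is 1:1, so n(FeS) = 2.122 × 1/1 = 2.122 mol.
Mass of FeS = 2.122 mol × 87.91 g/mol = 186.6 g.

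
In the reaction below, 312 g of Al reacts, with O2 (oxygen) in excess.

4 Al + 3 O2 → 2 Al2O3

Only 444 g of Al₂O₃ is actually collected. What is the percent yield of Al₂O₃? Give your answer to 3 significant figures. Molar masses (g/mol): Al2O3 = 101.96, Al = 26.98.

75.3 %

n(Al) = 312.0 g / 26.98 g/mol = 11.56 mol.
From the equation the Al:Al2O3 mole ratio is 4:2, so n(Al2O3) = 11.56 × 2/4 = 5.782 mol.
Mass of Al2O3 = 5.782 mol × 101.96 g/mol = 589.5 g.
This is the theoretical yield. Percent yield = 444 g / 589.5 g × 100% = 75.31%.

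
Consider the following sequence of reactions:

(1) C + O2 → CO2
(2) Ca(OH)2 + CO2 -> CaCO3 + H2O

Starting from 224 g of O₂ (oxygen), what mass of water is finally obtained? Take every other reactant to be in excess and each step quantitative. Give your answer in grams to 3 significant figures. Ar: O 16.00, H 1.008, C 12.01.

126 g

M(O2) = 2(16.00) = 32.00 g/mol.
M(H2O) = 2(1.008) + 16.00 = 18.016 g/mol.
n(O2) = 224.0 / 32.00 = 7.000 mol.
Step 1 gives a 1:1 ratio of O2 to CO2, so n(CO2) = 7.000 mol.
In step 2 the CO2:H2O ratio is 1:1, so n(H2O) = 7.000 mol.
Mass of H2O = 7.000 × 18.016 = 126.1 g.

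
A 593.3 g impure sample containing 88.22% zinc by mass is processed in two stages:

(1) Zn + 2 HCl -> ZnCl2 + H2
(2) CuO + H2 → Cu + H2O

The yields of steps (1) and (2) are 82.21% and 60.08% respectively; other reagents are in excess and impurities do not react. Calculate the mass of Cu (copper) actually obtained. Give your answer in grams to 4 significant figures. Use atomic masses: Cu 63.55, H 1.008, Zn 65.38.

Pure Zn = 593.3 × 0.8822 = 523.41 g.
M(Zn) = 65.38 g/mol.
M(Cu) = 63.55 g/mol.
n(Zn) = 523.41 / 65.38 = 8.0056 mol.
Step 1 (Zn:H2 = 1:1): theoretical n(H2) = 8.0056 mol; at 82.21% yield, n(H2) = 6.5814 mol.
Step 2 (H2:Cu = 1:1): theoretical n(Cu) = 6.5814 mol, so theoretical mass = 6.5814 × 63.55 = 418.25 g.
At 60.08% yield, actual mass of Cu = 418.25 × 0.6008 = 251.29 g.

251.3 g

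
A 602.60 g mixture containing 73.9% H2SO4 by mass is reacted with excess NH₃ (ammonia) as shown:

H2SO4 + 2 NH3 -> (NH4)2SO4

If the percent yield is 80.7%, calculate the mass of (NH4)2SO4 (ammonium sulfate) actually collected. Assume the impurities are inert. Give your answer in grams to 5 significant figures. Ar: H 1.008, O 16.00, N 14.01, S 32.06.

484.21 g

Pure H2SO4 available = 602.60 g × 0.739 = 445.321 g.
M(H2SO4) = 2(1.008) + 32.06 + 4(16.00) = 98.076 g/mol.
M((NH4)2SO4) = 2(14.01) + 8(1.008) + 32.06 + 4(16.00) = 132.144 g/mol.
n(H2SO4) = 445.321 g / 98.076 g/mol = 4.54057 mol.
From the equation the H2SO4:(NH4)2SO4 mole ratio is 1:1, so n((NH4)2SO4) = 4.54057 × 1/1 = 4.54057 mol.
Mass of (NH4)2SO4 = 4.54057 mol × 132.144 g/mol = 600.010 g.
Actual mass collected = 600.010 g × 0.807 = 484.208 g.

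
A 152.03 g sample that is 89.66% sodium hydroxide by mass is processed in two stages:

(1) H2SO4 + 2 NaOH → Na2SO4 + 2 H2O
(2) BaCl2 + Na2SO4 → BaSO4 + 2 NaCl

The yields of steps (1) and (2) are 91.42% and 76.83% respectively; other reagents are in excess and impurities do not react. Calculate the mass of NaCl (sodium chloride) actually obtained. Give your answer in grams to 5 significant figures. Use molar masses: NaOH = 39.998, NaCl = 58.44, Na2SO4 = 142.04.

Pure NaOH = 152.03 × 0.8966 = 136.310 g.
n(NaOH) = 136.310 / 39.998 = 3.40792 mol.
Step 1 (NaOH:Na2SO4 = 2:1): theoretical n(Na2SO4) = 1.70396 mol; at 91.42% yield, n(Na2SO4) = 1.55776 mol.
Step 2 (Na2SO4:NaCl = 1:2): theoretical n(NaCl) = 3.11552 mol, so theoretical mass = 3.11552 × 58.44 = 182.071 g.
At 76.83% yield, actual mass of NaCl = 182.071 × 0.7683 = 139.885 g.

139.89 g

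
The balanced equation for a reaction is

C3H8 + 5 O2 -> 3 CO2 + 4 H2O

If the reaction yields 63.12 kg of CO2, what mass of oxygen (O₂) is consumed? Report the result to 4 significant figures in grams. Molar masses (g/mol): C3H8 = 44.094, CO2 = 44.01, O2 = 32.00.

76490 g

Convert: 63.12 kg = 63120 g.
n(CO2) = 63120 g / 44.01 g/mol = 1434.2 mol.
From the equation the CO2:O2 mole ratio is 3:5, so n(O2) = 1434.2 × 5/3 = 2390.4 mol.
Mass of O2 = 2390.4 mol × 32.00 g/mol = 76492 g.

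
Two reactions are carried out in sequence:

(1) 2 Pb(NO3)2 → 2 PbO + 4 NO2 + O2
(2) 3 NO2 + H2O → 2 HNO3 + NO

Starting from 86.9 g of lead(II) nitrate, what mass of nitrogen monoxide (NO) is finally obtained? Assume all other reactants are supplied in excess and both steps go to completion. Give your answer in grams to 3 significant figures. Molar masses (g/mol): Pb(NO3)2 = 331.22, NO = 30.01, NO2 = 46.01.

n(Pb(NO3)2) = 86.90 / 331.22 = 0.2624 mol.
Step 1 gives a 2:4 ratio of Pb(NO3)2 to NO2, so n(NO2) = 0.5247 mol.
In step 2 the NO2:NO ratio is 3:1, so n(NO) = 0.1749 mol.
Mass of NO = 0.1749 × 30.01 = 5.249 g.

5.25 g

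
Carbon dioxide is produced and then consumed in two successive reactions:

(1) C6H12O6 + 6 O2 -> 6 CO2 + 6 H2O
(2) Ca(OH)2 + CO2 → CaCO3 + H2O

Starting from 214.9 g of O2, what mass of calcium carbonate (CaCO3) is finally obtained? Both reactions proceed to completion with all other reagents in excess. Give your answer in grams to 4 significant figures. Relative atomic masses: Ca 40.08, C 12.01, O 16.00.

M(O2) = 2(16.00) = 32.00 g/mol.
M(CaCO3) = 40.08 + 12.01 + 3(16.00) = 100.09 g/mol.
n(O2) = 214.90 / 32.00 = 6.7156 mol.
Step 1 gives a 6:6 ratio of O2 to CO2, so n(CO2) = 6.7156 mol.
In step 2 the CO2:CaCO3 ratio is 1:1, so n(CaCO3) = 6.7156 mol.
Mass of CaCO3 = 6.7156 × 100.09 = 672.17 g.

672.2 g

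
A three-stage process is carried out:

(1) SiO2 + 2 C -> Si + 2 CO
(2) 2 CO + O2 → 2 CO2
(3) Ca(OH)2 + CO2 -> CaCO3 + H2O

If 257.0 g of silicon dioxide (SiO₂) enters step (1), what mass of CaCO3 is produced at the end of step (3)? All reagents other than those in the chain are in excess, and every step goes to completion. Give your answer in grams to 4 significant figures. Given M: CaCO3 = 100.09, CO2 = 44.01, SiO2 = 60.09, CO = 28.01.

856.2 g

n(SiO2) = 257.0 / 60.09 = 4.2769 mol.
Reaction (1): SiO2→CO ratio 1:2 ⇒ n(CO) = 8.5538 mol.
Reaction (2): CO→CO2 ratio 2:2 ⇒ n(CO2) = 8.5538 mol.
Reaction (3): CO2→CaCO3 ratio 1:1 ⇒ n(CaCO3) = 8.5538 mol.
Mass of CaCO3 = 8.5538 × 100.09 = 856.15 g.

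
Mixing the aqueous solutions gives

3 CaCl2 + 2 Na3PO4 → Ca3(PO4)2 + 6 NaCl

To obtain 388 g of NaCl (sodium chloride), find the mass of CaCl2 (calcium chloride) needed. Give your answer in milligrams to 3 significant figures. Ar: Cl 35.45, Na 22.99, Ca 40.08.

M(NaCl) = 22.99 + 35.45 = 58.44 g/mol.
M(CaCl2) = 40.08 + 2(35.45) = 110.98 g/mol.
n(NaCl) = 388.0 g / 58.44 g/mol = 6.639 mol.
From the equation the NaCl:CaCl2 mole ratio is 6:3, so n(CaCl2) = 6.639 × 3/6 = 3.320 mol.
Mass of CaCl2 = 3.320 mol × 110.98 g/mol = 368.4 g.
Converting to mg: 368.4 g = 368000 mg.

368000 mg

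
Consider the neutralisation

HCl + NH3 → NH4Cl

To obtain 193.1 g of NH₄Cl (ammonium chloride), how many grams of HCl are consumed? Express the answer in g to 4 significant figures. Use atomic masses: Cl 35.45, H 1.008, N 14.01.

M(NH4Cl) = 14.01 + 4(1.008) + 35.45 = 53.492 g/mol.
M(HCl) = 1.008 + 35.45 = 36.458 g/mol.
n(NH4Cl) = 193.10 g / 53.492 g/mol = 3.6099 mol.
From the equation the NH4Cl:HCl mole ratio is 1:1, so n(HCl) = 3.6099 × 1/1 = 3.6099 mol.
Mass of HCl = 3.6099 mol × 36.458 g/mol = 131.61 g.

131.6 g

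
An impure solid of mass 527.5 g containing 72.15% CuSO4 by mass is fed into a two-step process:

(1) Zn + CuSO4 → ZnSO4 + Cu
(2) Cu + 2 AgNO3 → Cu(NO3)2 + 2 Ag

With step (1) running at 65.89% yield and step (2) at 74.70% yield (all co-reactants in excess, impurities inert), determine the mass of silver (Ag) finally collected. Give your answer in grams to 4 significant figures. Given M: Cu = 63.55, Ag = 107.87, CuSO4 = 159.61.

Pure CuSO4 = 527.5 × 0.7215 = 380.59 g.
n(CuSO4) = 380.59 / 159.61 = 2.3845 mol.
Step 1 (CuSO4:Cu = 1:1): theoretical n(Cu) = 2.3845 mol; at 65.89% yield, n(Cu) = 1.5712 mol.
Step 2 (Cu:Ag = 1:2): theoretical n(Ag) = 3.1423 mol, so theoretical mass = 3.1423 × 107.87 = 338.96 g.
At 74.70% yield, actual mass of Ag = 338.96 × 0.7470 = 253.20 g.

253.2 g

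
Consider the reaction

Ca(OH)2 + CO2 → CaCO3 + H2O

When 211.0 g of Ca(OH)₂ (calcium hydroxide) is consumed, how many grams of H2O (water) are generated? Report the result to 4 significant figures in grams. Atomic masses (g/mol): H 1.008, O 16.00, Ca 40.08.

51.30 g

M(Ca(OH)2) = 40.08 + 2(16.00) + 2(1.008) = 74.096 g/mol.
M(H2O) = 2(1.008) + 16.00 = 18.016 g/mol.
n(Ca(OH)2) = 211.00 g / 74.096 g/mol = 2.8477 mol.
From the equation the Ca(OH)2:H2O mole ratio is 1:1, so n(H2O) = 2.8477 × 1/1 = 2.8477 mol.
Mass of H2O = 2.8477 mol × 18.016 g/mol = 51.303 g.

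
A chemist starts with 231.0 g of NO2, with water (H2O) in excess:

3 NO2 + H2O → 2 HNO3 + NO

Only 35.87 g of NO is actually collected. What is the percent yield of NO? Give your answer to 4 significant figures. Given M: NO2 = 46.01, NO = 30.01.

71.42 %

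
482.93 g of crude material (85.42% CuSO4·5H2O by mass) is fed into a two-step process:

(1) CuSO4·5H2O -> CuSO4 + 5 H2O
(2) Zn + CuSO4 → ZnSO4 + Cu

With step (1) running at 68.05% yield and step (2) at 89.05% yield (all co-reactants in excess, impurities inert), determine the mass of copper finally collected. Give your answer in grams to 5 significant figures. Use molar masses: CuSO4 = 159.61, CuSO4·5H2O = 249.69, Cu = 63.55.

63.624 g

Pure CuSO4·5H2O = 482.93 × 0.8542 = 412.519 g.
n(CuSO4·5H2O) = 412.519 / 249.69 = 1.65212 mol.
Step 1 (CuSO4·5H2O:CuSO4 = 1:1): theoretical n(CuSO4) = 1.65212 mol; at 68.05% yield, n(CuSO4) = 1.12427 mol.
Step 2 (CuSO4:Cu = 1:1): theoretical n(Cu) = 1.12427 mol, so theoretical mass = 1.12427 × 63.55 = 71.4474 g.
At 89.05% yield, actual mass of Cu = 71.4474 × 0.8905 = 63.6239 g.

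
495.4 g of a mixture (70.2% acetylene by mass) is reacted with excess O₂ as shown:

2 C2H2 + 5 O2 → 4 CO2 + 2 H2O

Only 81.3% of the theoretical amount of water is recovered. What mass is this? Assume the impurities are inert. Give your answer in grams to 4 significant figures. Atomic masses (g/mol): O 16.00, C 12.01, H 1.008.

Pure C2H2 available = 495.4 g × 0.702 = 347.77 g.
M(C2H2) = 2(12.01) + 2(1.008) = 26.036 g/mol.
M(H2O) = 2(1.008) + 16.00 = 18.016 g/mol.
n(C2H2) = 347.77 g / 26.036 g/mol = 13.357 mol.
From the equation the C2H2:H2O mole ratio is 2:2, so n(H2O) = 13.357 × 2/2 = 13.357 mol.
Mass of H2O = 13.357 mol × 18.016 g/mol = 240.65 g.
Actual mass collected = 240.65 g × 0.813 = 195.64 g.

195.6 g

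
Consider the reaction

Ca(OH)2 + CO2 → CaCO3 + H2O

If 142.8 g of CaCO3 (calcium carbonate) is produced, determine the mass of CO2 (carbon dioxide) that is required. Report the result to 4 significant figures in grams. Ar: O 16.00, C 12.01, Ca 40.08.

62.79 g

M(CaCO3) = 40.08 + 12.01 + 3(16.00) = 100.09 g/mol.
M(CO2) = 12.01 + 2(16.00) = 44.01 g/mol.
n(CaCO3) = 142.80 g / 100.09 g/mol = 1.4267 mol.
From the equation the CaCO3:CO2 mole ratio is 1:1, so n(CO2) = 1.4267 × 1/1 = 1.4267 mol.
Mass of CO2 = 1.4267 mol × 44.01 g/mol = 62.790 g.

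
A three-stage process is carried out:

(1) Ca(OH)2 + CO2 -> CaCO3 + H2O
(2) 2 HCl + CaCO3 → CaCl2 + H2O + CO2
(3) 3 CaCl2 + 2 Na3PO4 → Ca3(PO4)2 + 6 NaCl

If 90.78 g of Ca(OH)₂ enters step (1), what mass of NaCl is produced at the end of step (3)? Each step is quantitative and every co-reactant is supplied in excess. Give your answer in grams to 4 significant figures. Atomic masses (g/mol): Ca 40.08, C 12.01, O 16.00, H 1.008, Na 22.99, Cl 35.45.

143.2 g

M(Ca(OH)2) = 40.08 + 2(16.00) + 2(1.008) = 74.096 g/mol.
M(NaCl) = 22.99 + 35.45 = 58.44 g/mol.
n(Ca(OH)2) = 90.78 / 74.096 = 1.2252 mol.
Reaction (1): Ca(OH)2→CaCO3 ratio 1:1 ⇒ n(CaCO3) = 1.2252 mol.
Reaction (2): CaCO3→CaCl2 ratio 1:1 ⇒ n(CaCl2) = 1.2252 mol.
Reaction (3): CaCl2→NaCl ratio 3:6 ⇒ n(NaCl) = 2.4503 mol.
Mass of NaCl = 2.4503 × 58.44 = 143.20 g.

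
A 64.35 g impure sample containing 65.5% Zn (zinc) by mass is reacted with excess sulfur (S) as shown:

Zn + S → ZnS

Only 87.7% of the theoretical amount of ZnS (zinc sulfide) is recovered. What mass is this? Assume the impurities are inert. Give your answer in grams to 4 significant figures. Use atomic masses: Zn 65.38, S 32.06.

Pure Zn available = 64.35 g × 0.655 = 42.149 g.
M(Zn) = 65.38 g/mol.
M(ZnS) = 65.38 + 32.06 = 97.44 g/mol.
n(Zn) = 42.149 g / 65.38 g/mol = 0.64468 mol.
From the equation the Zn:ZnS mole ratio is 1:1, so n(ZnS) = 0.64468 × 1/1 = 0.64468 mol.
Mass of ZnS = 0.64468 mol × 97.44 g/mol = 62.818 g.
Actual mass collected = 62.818 g × 0.877 = 55.091 g.

55.09 g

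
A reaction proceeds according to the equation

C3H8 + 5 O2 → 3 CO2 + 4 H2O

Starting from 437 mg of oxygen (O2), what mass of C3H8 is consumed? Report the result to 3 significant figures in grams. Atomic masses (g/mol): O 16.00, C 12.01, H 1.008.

0.120 g

M(O2) = 2(16.00) = 32.00 g/mol.
M(C3H8) = 3(12.01) + 8(1.008) = 44.094 g/mol.
Convert: 437 mg = 0.4370 g.
n(O2) = 0.4370 g / 32.00 g/mol = 0.01366 mol.
From the equation the O2:C3H8 mole ratio is 5:1, so n(C3H8) = 0.01366 × 1/5 = 0.002731 mol.
Mass of C3H8 = 0.002731 mol × 44.094 g/mol = 0.1204 g.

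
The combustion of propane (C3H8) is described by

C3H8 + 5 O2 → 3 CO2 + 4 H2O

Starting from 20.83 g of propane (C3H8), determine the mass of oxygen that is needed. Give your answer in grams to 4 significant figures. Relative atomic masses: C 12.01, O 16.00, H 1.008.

75.58 g

M(C3H8) = 3(12.01) + 8(1.008) = 44.094 g/mol.
M(O2) = 2(16.00) = 32.00 g/mol.
n(C3H8) = 20.830 g / 44.094 g/mol = 0.47240 mol.
From the equation the C3H8:O2 mole ratio is 1:5, so n(O2) = 0.47240 × 5/1 = 2.3620 mol.
Mass of O2 = 2.3620 mol × 32.00 g/mol = 75.584 g.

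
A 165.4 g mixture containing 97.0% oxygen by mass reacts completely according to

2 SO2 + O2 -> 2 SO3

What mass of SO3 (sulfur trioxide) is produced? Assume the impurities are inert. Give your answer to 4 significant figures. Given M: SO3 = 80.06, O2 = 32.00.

802.8 g

Mass of pure O2 = 165.4 g × 0.970 = 160.44 g.
n(O2) = 160.44 g / 32.00 g/mol = 5.0137 mol.
From the equation the O2:SO3 mole ratio is 1:2, so n(SO3) = 5.0137 × 2/1 = 10.027 mol.
Mass of SO3 = 10.027 mol × 80.06 g/mol = 802.79 g.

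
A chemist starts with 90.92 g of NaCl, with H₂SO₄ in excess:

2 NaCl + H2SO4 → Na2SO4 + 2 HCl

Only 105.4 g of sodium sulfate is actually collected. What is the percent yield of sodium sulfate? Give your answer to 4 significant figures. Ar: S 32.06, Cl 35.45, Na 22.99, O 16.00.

95.39 %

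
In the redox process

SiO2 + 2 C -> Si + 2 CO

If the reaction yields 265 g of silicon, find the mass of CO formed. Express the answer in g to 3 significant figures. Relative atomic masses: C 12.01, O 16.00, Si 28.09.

M(Si) = 28.09 g/mol.
M(CO) = 12.01 + 16.00 = 28.01 g/mol.
n(Si) = 265.0 g / 28.09 g/mol = 9.434 mol.
From the equation the Si:CO mole ratio is 1:2, so n(CO) = 9.434 × 2/1 = 18.87 mol.
Mass of CO = 18.87 mol × 28.01 g/mol = 528.5 g.

528 g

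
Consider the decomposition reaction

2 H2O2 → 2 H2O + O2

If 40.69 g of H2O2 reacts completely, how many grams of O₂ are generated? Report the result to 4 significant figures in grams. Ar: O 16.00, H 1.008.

19.14 g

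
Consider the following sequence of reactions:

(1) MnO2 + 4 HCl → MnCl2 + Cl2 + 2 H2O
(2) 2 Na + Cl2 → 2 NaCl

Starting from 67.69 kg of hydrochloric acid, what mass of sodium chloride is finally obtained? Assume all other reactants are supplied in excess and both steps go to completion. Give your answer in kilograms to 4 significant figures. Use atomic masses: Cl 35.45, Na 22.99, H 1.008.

54.25 kg

M(HCl) = 1.008 + 35.45 = 36.458 g/mol.
M(NaCl) = 22.99 + 35.45 = 58.44 g/mol.
67.69 kg = 67690 g.
n(HCl) = 67690 / 36.458 = 1856.7 mol.
Step 1 gives a 4:1 ratio of HCl to Cl2, so n(Cl2) = 464.16 mol.
In step 2 the Cl2:NaCl ratio is 1:2, so n(NaCl) = 928.33 mol.
Mass of NaCl = 928.33 × 58.44 = 54252 g = 54.25 kg.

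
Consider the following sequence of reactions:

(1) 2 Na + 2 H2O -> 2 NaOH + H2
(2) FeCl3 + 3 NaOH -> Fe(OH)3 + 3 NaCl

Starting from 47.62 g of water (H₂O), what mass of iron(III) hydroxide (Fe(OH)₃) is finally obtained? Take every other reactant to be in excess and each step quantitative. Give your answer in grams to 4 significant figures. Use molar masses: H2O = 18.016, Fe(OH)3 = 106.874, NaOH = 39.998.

94.16 g

n(H2O) = 47.620 / 18.016 = 2.6432 mol.
Step 1 gives a 2:2 ratio of H2O to NaOH, so n(NaOH) = 2.6432 mol.
In step 2 the NaOH:Fe(OH)3 ratio is 3:1, so n(Fe(OH)3) = 0.88107 mol.
Mass of Fe(OH)3 = 0.88107 × 106.874 = 94.163 g.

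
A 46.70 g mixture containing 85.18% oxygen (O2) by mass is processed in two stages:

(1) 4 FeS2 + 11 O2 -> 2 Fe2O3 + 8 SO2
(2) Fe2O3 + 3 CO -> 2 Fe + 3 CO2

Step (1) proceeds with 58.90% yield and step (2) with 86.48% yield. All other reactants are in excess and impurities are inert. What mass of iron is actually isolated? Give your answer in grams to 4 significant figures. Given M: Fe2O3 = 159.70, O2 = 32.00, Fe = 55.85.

Pure O2 = 46.70 × 0.8518 = 39.779 g.
n(O2) = 39.779 / 32.00 = 1.2431 mol.
Step 1 (O2:Fe2O3 = 11:2): theoretical n(Fe2O3) = 0.22602 mol; at 58.90% yield, n(Fe2O3) = 0.13312 mol.
Step 2 (Fe2O3:Fe = 1:2): theoretical n(Fe) = 0.26625 mol, so theoretical mass = 0.26625 × 55.85 = 14.870 g.
At 86.48% yield, actual mass of Fe = 14.870 × 0.8648 = 12.860 g.

12.86 g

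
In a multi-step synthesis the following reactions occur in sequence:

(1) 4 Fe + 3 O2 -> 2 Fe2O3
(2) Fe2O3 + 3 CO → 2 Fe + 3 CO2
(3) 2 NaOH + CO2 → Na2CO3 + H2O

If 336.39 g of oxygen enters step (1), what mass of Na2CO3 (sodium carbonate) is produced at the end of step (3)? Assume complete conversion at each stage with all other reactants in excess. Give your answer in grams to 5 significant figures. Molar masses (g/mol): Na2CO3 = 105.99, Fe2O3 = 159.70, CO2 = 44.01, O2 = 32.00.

n(O2) = 336.39 / 32.00 = 10.5122 mol.
Reaction (1): O2→Fe2O3 ratio 3:2 ⇒ n(Fe2O3) = 7.00812 mol.
Reaction (2): Fe2O3→CO2 ratio 1:3 ⇒ n(CO2) = 21.0244 mol.
Reaction (3): CO2→Na2CO3 ratio 1:1 ⇒ n(Na2CO3) = 21.0244 mol.
Mass of Na2CO3 = 21.0244 × 105.99 = 2228.37 g.

2228.4 g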